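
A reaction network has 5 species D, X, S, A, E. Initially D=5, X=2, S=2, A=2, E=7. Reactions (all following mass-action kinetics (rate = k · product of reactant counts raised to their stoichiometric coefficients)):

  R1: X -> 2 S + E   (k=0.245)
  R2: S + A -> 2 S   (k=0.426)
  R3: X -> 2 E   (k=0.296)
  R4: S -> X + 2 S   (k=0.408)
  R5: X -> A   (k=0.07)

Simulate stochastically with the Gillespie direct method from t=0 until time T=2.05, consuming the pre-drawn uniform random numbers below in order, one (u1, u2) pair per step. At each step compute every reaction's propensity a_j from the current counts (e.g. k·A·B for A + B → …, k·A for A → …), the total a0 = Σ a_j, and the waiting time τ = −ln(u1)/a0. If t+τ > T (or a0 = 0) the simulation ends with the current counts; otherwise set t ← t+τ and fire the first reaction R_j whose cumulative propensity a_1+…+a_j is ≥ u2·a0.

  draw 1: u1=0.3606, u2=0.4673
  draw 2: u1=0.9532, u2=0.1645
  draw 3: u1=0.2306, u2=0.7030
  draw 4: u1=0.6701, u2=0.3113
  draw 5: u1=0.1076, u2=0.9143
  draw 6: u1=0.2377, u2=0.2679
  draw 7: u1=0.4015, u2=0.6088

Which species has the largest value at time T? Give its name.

t=0.000: D=5 X=2 S=2 A=2 E=7
Draw 1: a1=0.490, a2=1.704, a3=0.592, a4=0.816, a5=0.140, a0=3.742; τ=−ln(0.3606)/3.742=0.273 → t=0.273; u2·a0=0.4673·3.742=1.749; a1=0.490 < 1.749 ≤ a1+a2=2.194 → R2 fires; D=5 X=2 S=3 A=1 E=7
Draw 2: a1=0.490, a2=1.278, a3=0.592, a4=1.224, a5=0.140, a0=3.724; τ=−ln(0.9532)/3.724=0.013 → t=0.285; u2·a0=0.1645·3.724=0.613; a1=0.490 < 0.613 ≤ a1+a2=1.768 → R2 fires; D=5 X=2 S=4 A=0 E=7
Draw 3: a1=0.490, a2=0.000, a3=0.592, a4=1.632, a5=0.140, a0=2.854; τ=−ln(0.2306)/2.854=0.514 → t=0.799; u2·a0=0.7030·2.854=2.006; a1+…+a3=1.082 < 2.006 ≤ a1+…+a4=2.714 → R4 fires; D=5 X=3 S=5 A=0 E=7
Draw 4: a1=0.735, a2=0.000, a3=0.888, a4=2.040, a5=0.210, a0=3.873; τ=−ln(0.6701)/3.873=0.103 → t=0.903; u2·a0=0.3113·3.873=1.206; a1+a2=0.735 < 1.206 ≤ a1+…+a3=1.623 → R3 fires; D=5 X=2 S=5 A=0 E=9
Draw 5: a1=0.490, a2=0.000, a3=0.592, a4=2.040, a5=0.140, a0=3.262; τ=−ln(0.1076)/3.262=0.683 → t=1.586; u2·a0=0.9143·3.262=2.982; a1+…+a3=1.082 < 2.982 ≤ a1+…+a4=3.122 → R4 fires; D=5 X=3 S=6 A=0 E=9
Draw 6: a1=0.735, a2=0.000, a3=0.888, a4=2.448, a5=0.210, a0=4.281; τ=−ln(0.2377)/4.281=0.336 → t=1.922; u2·a0=0.2679·4.281=1.147; a1+a2=0.735 < 1.147 ≤ a1+…+a3=1.623 → R3 fires; D=5 X=2 S=6 A=0 E=11
Draw 7: a1=0.490, a2=0.000, a3=0.592, a4=2.448, a5=0.140, a0=3.670; τ=−ln(0.4015)/3.670=0.249 → t=2.171 > T=2.05: stop.
At T=2.05: D=5 X=2 S=6 A=0 E=11; the largest is E.

Dominant species at T: E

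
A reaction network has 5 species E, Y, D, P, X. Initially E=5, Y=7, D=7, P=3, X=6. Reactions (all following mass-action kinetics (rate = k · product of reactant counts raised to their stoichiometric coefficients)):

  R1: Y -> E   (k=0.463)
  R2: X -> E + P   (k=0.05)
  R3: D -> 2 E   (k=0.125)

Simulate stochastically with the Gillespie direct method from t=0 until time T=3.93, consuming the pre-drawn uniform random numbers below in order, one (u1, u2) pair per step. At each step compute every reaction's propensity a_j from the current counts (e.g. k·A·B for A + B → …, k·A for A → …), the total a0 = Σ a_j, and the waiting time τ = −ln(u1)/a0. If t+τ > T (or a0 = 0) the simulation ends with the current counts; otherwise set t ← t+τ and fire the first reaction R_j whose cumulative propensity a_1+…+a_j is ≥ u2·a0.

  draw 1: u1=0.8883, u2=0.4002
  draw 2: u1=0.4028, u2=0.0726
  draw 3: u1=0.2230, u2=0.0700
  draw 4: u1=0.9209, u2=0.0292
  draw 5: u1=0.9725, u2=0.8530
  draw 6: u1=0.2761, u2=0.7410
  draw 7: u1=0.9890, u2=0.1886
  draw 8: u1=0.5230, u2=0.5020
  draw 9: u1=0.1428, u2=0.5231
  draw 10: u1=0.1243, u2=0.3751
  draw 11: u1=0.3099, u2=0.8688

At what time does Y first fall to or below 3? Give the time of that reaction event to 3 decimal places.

Threshold first reached at t = 0.714

t=0.000: E=5 Y=7 D=7 P=3 X=6
Draw 1: a1=3.241, a2=0.300, a3=0.875, a0=4.416; τ=−ln(0.8883)/4.416=0.027 → t=0.027; u2·a0=0.4002·4.416=1.767 ≤ a1=3.241 → R1 fires; E=6 Y=6 D=7 P=3 X=6
Draw 2: a1=2.778, a2=0.300, a3=0.875, a0=3.953; τ=−ln(0.4028)/3.953=0.230 → t=0.257; u2·a0=0.0726·3.953=0.287 ≤ a1=2.778 → R1 fires; E=7 Y=5 D=7 P=3 X=6
Draw 3: a1=2.315, a2=0.300, a3=0.875, a0=3.490; τ=−ln(0.2230)/3.490=0.430 → t=0.687; u2·a0=0.0700·3.490=0.244 ≤ a1=2.315 → R1 fires; E=8 Y=4 D=7 P=3 X=6
Draw 4: a1=1.852, a2=0.300, a3=0.875, a0=3.027; τ=−ln(0.9209)/3.027=0.027 → t=0.714; u2·a0=0.0292·3.027=0.088 ≤ a1=1.852 → R1 fires; E=9 Y=3 D=7 P=3 X=6
Draw 5: a1=1.389, a2=0.300, a3=0.875, a0=2.564; τ=−ln(0.9725)/2.564=0.011 → t=0.725; u2·a0=0.8530·2.564=2.187; a1+a2=1.689 < 2.187 ≤ a1+…+a3=2.564 → R3 fires; E=11 Y=3 D=6 P=3 X=6
Draw 6: a1=1.389, a2=0.300, a3=0.750, a0=2.439; τ=−ln(0.2761)/2.439=0.528 → t=1.253; u2·a0=0.7410·2.439=1.807; a1+a2=1.689 < 1.807 ≤ a1+…+a3=2.439 → R3 fires; E=13 Y=3 D=5 P=3 X=6
Draw 7: a1=1.389, a2=0.300, a3=0.625, a0=2.314; τ=−ln(0.9890)/2.314=0.005 → t=1.257; u2·a0=0.1886·2.314=0.436 ≤ a1=1.389 → R1 fires; E=14 Y=2 D=5 P=3 X=6
Draw 8: a1=0.926, a2=0.300, a3=0.625, a0=1.851; τ=−ln(0.5230)/1.851=0.350 → t=1.608; u2·a0=0.5020·1.851=0.929; a1=0.926 < 0.929 ≤ a1+a2=1.226 → R2 fires; E=15 Y=2 D=5 P=4 X=5
Draw 9: a1=0.926, a2=0.250, a3=0.625, a0=1.801; τ=−ln(0.1428)/1.801=1.081 → t=2.688; u2·a0=0.5231·1.801=0.942; a1=0.926 < 0.942 ≤ a1+a2=1.176 → R2 fires; E=16 Y=2 D=5 P=5 X=4
Draw 10: a1=0.926, a2=0.200, a3=0.625, a0=1.751; τ=−ln(0.1243)/1.751=1.191 → t=3.879; u2·a0=0.3751·1.751=0.657 ≤ a1=0.926 → R1 fires; E=17 Y=1 D=5 P=5 X=4
Draw 11: a1=0.463, a2=0.200, a3=0.625, a0=1.288; τ=−ln(0.3099)/1.288=0.910 → t=4.789 > T=3.93: stop.
Y first becomes ≤ 3 when it reaches 3 at the event at t=0.714.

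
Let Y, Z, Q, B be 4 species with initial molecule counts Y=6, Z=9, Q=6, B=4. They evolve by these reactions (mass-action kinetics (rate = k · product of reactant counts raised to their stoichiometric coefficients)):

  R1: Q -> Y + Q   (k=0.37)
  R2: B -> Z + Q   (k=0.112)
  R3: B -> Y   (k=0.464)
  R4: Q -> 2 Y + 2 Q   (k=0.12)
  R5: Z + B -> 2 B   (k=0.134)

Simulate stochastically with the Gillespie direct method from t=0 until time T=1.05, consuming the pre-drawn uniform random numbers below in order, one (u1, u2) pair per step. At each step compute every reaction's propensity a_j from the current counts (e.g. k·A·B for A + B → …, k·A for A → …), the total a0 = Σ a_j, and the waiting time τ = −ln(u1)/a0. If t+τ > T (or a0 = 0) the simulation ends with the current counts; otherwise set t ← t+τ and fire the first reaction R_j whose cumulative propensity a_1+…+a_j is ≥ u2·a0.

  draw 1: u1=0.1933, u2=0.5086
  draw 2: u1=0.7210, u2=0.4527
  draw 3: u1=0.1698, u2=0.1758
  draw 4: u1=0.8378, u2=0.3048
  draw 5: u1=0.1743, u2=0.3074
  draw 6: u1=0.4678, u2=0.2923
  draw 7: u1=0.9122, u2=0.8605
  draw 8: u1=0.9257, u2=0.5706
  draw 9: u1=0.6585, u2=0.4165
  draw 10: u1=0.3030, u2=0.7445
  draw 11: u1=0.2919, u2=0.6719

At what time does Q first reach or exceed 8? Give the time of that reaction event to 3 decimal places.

Threshold first reached at t = 0.416

t=0.000: Y=6 Z=9 Q=6 B=4
Draw 1: a1=2.220, a2=0.448, a3=1.856, a4=0.720, a5=4.824, a0=10.068; τ=−ln(0.1933)/10.068=0.163 → t=0.163; u2·a0=0.5086·10.068=5.121; a1+…+a3=4.524 < 5.121 ≤ a1+…+a4=5.244 → R4 fires; Y=8 Z=9 Q=7 B=4
Draw 2: a1=2.590, a2=0.448, a3=1.856, a4=0.840, a5=4.824, a0=10.558; τ=−ln(0.7210)/10.558=0.031 → t=0.194; u2·a0=0.4527·10.558=4.780; a1+a2=3.038 < 4.780 ≤ a1+…+a3=4.894 → R3 fires; Y=9 Z=9 Q=7 B=3
Draw 3: a1=2.590, a2=0.336, a3=1.392, a4=0.840, a5=3.618, a0=8.776; τ=−ln(0.1698)/8.776=0.202 → t=0.396; u2·a0=0.1758·8.776=1.543 ≤ a1=2.590 → R1 fires; Y=10 Z=9 Q=7 B=3
Draw 4: a1=2.590, a2=0.336, a3=1.392, a4=0.840, a5=3.618, a0=8.776; τ=−ln(0.8378)/8.776=0.020 → t=0.416; u2·a0=0.3048·8.776=2.675; a1=2.590 < 2.675 ≤ a1+a2=2.926 → R2 fires; Y=10 Z=10 Q=8 B=2
Draw 5: a1=2.960, a2=0.224, a3=0.928, a4=0.960, a5=2.680, a0=7.752; τ=−ln(0.1743)/7.752=0.225 → t=0.642; u2·a0=0.3074·7.752=2.383 ≤ a1=2.960 → R1 fires; Y=11 Z=10 Q=8 B=2
Draw 6: a1=2.960, a2=0.224, a3=0.928, a4=0.960, a5=2.680, a0=7.752; τ=−ln(0.4678)/7.752=0.098 → t=0.740; u2·a0=0.2923·7.752=2.266 ≤ a1=2.960 → R1 fires; Y=12 Z=10 Q=8 B=2
Draw 7: a1=2.960, a2=0.224, a3=0.928, a4=0.960, a5=2.680, a0=7.752; τ=−ln(0.9122)/7.752=0.012 → t=0.752; u2·a0=0.8605·7.752=6.671; a1+…+a4=5.072 < 6.671 ≤ a1+…+a5=7.752 → R5 fires; Y=12 Z=9 Q=8 B=3
Draw 8: a1=2.960, a2=0.336, a3=1.392, a4=0.960, a5=3.618, a0=9.266; τ=−ln(0.9257)/9.266=0.008 → t=0.760; u2·a0=0.5706·9.266=5.287; a1+…+a3=4.688 < 5.287 ≤ a1+…+a4=5.648 → R4 fires; Y=14 Z=9 Q=9 B=3
Draw 9: a1=3.330, a2=0.336, a3=1.392, a4=1.080, a5=3.618, a0=9.756; τ=−ln(0.6585)/9.756=0.043 → t=0.803; u2·a0=0.4165·9.756=4.063; a1+a2=3.666 < 4.063 ≤ a1+…+a3=5.058 → R3 fires; Y=15 Z=9 Q=9 B=2
Draw 10: a1=3.330, a2=0.224, a3=0.928, a4=1.080, a5=2.412, a0=7.974; τ=−ln(0.3030)/7.974=0.150 → t=0.953; u2·a0=0.7445·7.974=5.937; a1+…+a4=5.562 < 5.937 ≤ a1+…+a5=7.974 → R5 fires; Y=15 Z=8 Q=9 B=3
Draw 11: a1=3.330, a2=0.336, a3=1.392, a4=1.080, a5=3.216, a0=9.354; τ=−ln(0.2919)/9.354=0.132 → t=1.084 > T=1.05: stop.
Q first becomes ≥ 8 when it reaches 8 at the event at t=0.416.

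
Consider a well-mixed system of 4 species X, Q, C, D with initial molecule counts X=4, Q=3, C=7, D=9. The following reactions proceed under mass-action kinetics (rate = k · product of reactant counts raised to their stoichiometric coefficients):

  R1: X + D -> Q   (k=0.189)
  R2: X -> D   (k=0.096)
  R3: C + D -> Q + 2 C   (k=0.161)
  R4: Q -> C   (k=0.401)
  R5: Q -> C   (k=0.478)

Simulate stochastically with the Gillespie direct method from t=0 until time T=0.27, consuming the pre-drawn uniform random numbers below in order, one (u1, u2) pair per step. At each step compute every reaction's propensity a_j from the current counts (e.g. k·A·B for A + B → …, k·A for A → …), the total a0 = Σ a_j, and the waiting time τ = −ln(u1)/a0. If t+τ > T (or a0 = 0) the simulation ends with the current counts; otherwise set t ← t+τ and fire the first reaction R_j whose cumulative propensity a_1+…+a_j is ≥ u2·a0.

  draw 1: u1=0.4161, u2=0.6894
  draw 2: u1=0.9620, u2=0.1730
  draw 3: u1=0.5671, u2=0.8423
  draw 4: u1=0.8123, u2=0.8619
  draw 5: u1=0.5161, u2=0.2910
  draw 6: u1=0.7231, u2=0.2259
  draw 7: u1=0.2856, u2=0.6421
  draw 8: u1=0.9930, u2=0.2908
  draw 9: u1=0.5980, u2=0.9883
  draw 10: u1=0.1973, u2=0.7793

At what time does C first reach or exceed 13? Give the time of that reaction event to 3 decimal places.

Threshold first reached at t = 0.217

t=0.000: X=4 Q=3 C=7 D=9
Draw 1: a1=6.804, a2=0.384, a3=10.143, a4=1.203, a5=1.434, a0=19.968; τ=−ln(0.4161)/19.968=0.044 → t=0.044; u2·a0=0.6894·19.968=13.766; a1+a2=7.188 < 13.766 ≤ a1+…+a3=17.331 → R3 fires; X=4 Q=4 C=8 D=8
Draw 2: a1=6.048, a2=0.384, a3=10.304, a4=1.604, a5=1.912, a0=20.252; τ=−ln(0.9620)/20.252=0.002 → t=0.046; u2·a0=0.1730·20.252=3.504 ≤ a1=6.048 → R1 fires; X=3 Q=5 C=8 D=7
Draw 3: a1=3.969, a2=0.288, a3=9.016, a4=2.005, a5=2.390, a0=17.668; τ=−ln(0.5671)/17.668=0.032 → t=0.078; u2·a0=0.8423·17.668=14.882; a1+…+a3=13.273 < 14.882 ≤ a1+…+a4=15.278 → R4 fires; X=3 Q=4 C=9 D=7
Draw 4: a1=3.969, a2=0.288, a3=10.143, a4=1.604, a5=1.912, a0=17.916; τ=−ln(0.8123)/17.916=0.012 → t=0.090; u2·a0=0.8619·17.916=15.442; a1+…+a3=14.400 < 15.442 ≤ a1+…+a4=16.004 → R4 fires; X=3 Q=3 C=10 D=7
Draw 5: a1=3.969, a2=0.288, a3=11.270, a4=1.203, a5=1.434, a0=18.164; τ=−ln(0.5161)/18.164=0.036 → t=0.126; u2·a0=0.2910·18.164=5.286; a1+a2=4.257 < 5.286 ≤ a1+…+a3=15.527 → R3 fires; X=3 Q=4 C=11 D=6
Draw 6: a1=3.402, a2=0.288, a3=10.626, a4=1.604, a5=1.912, a0=17.832; τ=−ln(0.7231)/17.832=0.018 → t=0.144; u2·a0=0.2259·17.832=4.028; a1+a2=3.690 < 4.028 ≤ a1+…+a3=14.316 → R3 fires; X=3 Q=5 C=12 D=5
Draw 7: a1=2.835, a2=0.288, a3=9.660, a4=2.005, a5=2.390, a0=17.178; τ=−ln(0.2856)/17.178=0.073 → t=0.217; u2·a0=0.6421·17.178=11.030; a1+a2=3.123 < 11.030 ≤ a1+…+a3=12.783 → R3 fires; X=3 Q=6 C=13 D=4
Draw 8: a1=2.268, a2=0.288, a3=8.372, a4=2.406, a5=2.868, a0=16.202; τ=−ln(0.9930)/16.202=0.000 → t=0.218; u2·a0=0.2908·16.202=4.712; a1+a2=2.556 < 4.712 ≤ a1+…+a3=10.928 → R3 fires; X=3 Q=7 C=14 D=3
Draw 9: a1=1.701, a2=0.288, a3=6.762, a4=2.807, a5=3.346, a0=14.904; τ=−ln(0.5980)/14.904=0.034 → t=0.252; u2·a0=0.9883·14.904=14.730; a1+…+a4=11.558 < 14.730 ≤ a1+…+a5=14.904 → R5 fires; X=3 Q=6 C=15 D=3
Draw 10: a1=1.701, a2=0.288, a3=7.245, a4=2.406, a5=2.868, a0=14.508; τ=−ln(0.1973)/14.508=0.112 → t=0.364 > T=0.27: stop.
C first becomes ≥ 13 when it reaches 13 at the event at t=0.217.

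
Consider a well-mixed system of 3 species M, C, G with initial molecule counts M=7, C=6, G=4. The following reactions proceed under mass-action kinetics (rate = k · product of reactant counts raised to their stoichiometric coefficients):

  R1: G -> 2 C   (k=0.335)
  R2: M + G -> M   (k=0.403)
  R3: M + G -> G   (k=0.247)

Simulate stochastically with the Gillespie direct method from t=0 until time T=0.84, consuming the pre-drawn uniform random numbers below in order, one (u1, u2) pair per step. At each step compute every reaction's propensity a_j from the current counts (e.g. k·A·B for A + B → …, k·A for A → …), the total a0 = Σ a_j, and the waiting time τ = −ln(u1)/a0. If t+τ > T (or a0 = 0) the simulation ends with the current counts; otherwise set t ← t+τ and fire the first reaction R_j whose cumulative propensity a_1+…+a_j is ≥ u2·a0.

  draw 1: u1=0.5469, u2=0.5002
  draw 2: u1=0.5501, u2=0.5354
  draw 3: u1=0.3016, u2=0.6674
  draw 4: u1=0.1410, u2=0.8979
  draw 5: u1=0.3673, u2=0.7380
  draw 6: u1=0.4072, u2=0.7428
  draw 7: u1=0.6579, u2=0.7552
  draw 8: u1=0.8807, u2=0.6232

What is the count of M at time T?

M at T = 2

t=0.000: M=7 C=6 G=4
Draw 1: a1=1.340, a2=11.284, a3=6.916, a0=19.540; τ=−ln(0.5469)/19.540=0.031 → t=0.031; u2·a0=0.5002·19.540=9.774; a1=1.340 < 9.774 ≤ a1+a2=12.624 → R2 fires; M=7 C=6 G=3
Draw 2: a1=1.005, a2=8.463, a3=5.187, a0=14.655; τ=−ln(0.5501)/14.655=0.041 → t=0.072; u2·a0=0.5354·14.655=7.846; a1=1.005 < 7.846 ≤ a1+a2=9.468 → R2 fires; M=7 C=6 G=2
Draw 3: a1=0.670, a2=5.642, a3=3.458, a0=9.770; τ=−ln(0.3016)/9.770=0.123 → t=0.194; u2·a0=0.6674·9.770=6.520; a1+a2=6.312 < 6.520 ≤ a1+…+a3=9.770 → R3 fires; M=6 C=6 G=2
Draw 4: a1=0.670, a2=4.836, a3=2.964, a0=8.470; τ=−ln(0.1410)/8.470=0.231 → t=0.426; u2·a0=0.8979·8.470=7.605; a1+a2=5.506 < 7.605 ≤ a1+…+a3=8.470 → R3 fires; M=5 C=6 G=2
Draw 5: a1=0.670, a2=4.030, a3=2.470, a0=7.170; τ=−ln(0.3673)/7.170=0.140 → t=0.565; u2·a0=0.7380·7.170=5.291; a1+a2=4.700 < 5.291 ≤ a1+…+a3=7.170 → R3 fires; M=4 C=6 G=2
Draw 6: a1=0.670, a2=3.224, a3=1.976, a0=5.870; τ=−ln(0.4072)/5.870=0.153 → t=0.718; u2·a0=0.7428·5.870=4.360; a1+a2=3.894 < 4.360 ≤ a1+…+a3=5.870 → R3 fires; M=3 C=6 G=2
Draw 7: a1=0.670, a2=2.418, a3=1.482, a0=4.570; τ=−ln(0.6579)/4.570=0.092 → t=0.810; u2·a0=0.7552·4.570=3.451; a1+a2=3.088 < 3.451 ≤ a1+…+a3=4.570 → R3 fires; M=2 C=6 G=2
Draw 8: a1=0.670, a2=1.612, a3=0.988, a0=3.270; τ=−ln(0.8807)/3.270=0.039 → t=0.849 > T=0.84: stop.
Read off M at T=0.84: 2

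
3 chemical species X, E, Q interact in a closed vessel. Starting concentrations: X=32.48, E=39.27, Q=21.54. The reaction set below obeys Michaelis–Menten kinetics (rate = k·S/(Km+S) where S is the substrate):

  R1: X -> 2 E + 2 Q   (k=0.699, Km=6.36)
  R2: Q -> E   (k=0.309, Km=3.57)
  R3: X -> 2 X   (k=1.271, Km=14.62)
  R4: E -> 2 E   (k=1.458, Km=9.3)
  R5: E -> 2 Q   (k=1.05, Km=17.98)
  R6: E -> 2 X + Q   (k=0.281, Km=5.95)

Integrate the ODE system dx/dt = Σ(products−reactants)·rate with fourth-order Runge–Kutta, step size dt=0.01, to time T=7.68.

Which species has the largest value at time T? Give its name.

Dominant species at T: E

RK4 with dt=0.01: 768 steps to T=7.68. Trajectory (selected grid times):
t=0.00: X=32.48 E=39.27 Q=21.54
t=0.85: X=33.15 E=40.67 Q=23.75
t=1.71: X=33.82 E=42.10 Q=26.00
t=2.56: X=34.50 E=43.51 Q=28.23
t=3.41: X=35.18 E=44.93 Q=30.48
t=4.27: X=35.87 E=46.37 Q=32.77
t=5.12: X=36.56 E=47.80 Q=35.05
t=5.97: X=37.25 E=49.22 Q=37.34
t=6.83: X=37.96 E=50.67 Q=39.67
t=7.68: X=38.66 E=52.11 Q=41.98
At T=7.68: X=38.66 E=52.11 Q=41.98; the largest is E.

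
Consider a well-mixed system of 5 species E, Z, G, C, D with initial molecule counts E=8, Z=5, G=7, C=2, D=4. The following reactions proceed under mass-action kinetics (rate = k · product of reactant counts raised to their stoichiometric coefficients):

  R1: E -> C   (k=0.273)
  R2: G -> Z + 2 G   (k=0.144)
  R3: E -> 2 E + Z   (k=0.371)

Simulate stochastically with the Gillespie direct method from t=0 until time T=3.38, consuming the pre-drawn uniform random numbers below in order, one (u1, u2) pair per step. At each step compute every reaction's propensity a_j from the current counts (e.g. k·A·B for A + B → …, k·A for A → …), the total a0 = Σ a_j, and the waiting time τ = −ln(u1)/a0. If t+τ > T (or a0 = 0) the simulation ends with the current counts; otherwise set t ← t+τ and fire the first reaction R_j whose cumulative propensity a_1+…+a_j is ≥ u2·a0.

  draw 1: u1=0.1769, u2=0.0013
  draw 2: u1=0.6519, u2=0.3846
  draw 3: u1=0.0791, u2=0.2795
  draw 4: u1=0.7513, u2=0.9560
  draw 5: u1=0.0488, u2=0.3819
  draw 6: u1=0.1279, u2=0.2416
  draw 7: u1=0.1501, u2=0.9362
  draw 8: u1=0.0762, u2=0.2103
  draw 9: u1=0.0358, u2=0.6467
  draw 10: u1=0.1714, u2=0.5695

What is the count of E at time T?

E at T = 7

t=0.000: E=8 Z=5 G=7 C=2 D=4
Draw 1: a1=2.184, a2=1.008, a3=2.968, a0=6.160; τ=−ln(0.1769)/6.160=0.281 → t=0.281; u2·a0=0.0013·6.160=0.008 ≤ a1=2.184 → R1 fires; E=7 Z=5 G=7 C=3 D=4
Draw 2: a1=1.911, a2=1.008, a3=2.597, a0=5.516; τ=−ln(0.6519)/5.516=0.078 → t=0.359; u2·a0=0.3846·5.516=2.121; a1=1.911 < 2.121 ≤ a1+a2=2.919 → R2 fires; E=7 Z=6 G=8 C=3 D=4
Draw 3: a1=1.911, a2=1.152, a3=2.597, a0=5.660; τ=−ln(0.0791)/5.660=0.448 → t=0.807; u2·a0=0.2795·5.660=1.582 ≤ a1=1.911 → R1 fires; E=6 Z=6 G=8 C=4 D=4
Draw 4: a1=1.638, a2=1.152, a3=2.226, a0=5.016; τ=−ln(0.7513)/5.016=0.057 → t=0.864; u2·a0=0.9560·5.016=4.795; a1+a2=2.790 < 4.795 ≤ a1+…+a3=5.016 → R3 fires; E=7 Z=7 G=8 C=4 D=4
Draw 5: a1=1.911, a2=1.152, a3=2.597, a0=5.660; τ=−ln(0.0488)/5.660=0.534 → t=1.398; u2·a0=0.3819·5.660=2.162; a1=1.911 < 2.162 ≤ a1+a2=3.063 → R2 fires; E=7 Z=8 G=9 C=4 D=4
Draw 6: a1=1.911, a2=1.296, a3=2.597, a0=5.804; τ=−ln(0.1279)/5.804=0.354 → t=1.752; u2·a0=0.2416·5.804=1.402 ≤ a1=1.911 → R1 fires; E=6 Z=8 G=9 C=5 D=4
Draw 7: a1=1.638, a2=1.296, a3=2.226, a0=5.160; τ=−ln(0.1501)/5.160=0.368 → t=2.119; u2·a0=0.9362·5.160=4.831; a1+a2=2.934 < 4.831 ≤ a1+…+a3=5.160 → R3 fires; E=7 Z=9 G=9 C=5 D=4
Draw 8: a1=1.911, a2=1.296, a3=2.597, a0=5.804; τ=−ln(0.0762)/5.804=0.444 → t=2.563; u2·a0=0.2103·5.804=1.221 ≤ a1=1.911 → R1 fires; E=6 Z=9 G=9 C=6 D=4
Draw 9: a1=1.638, a2=1.296, a3=2.226, a0=5.160; τ=−ln(0.0358)/5.160=0.645 → t=3.208; u2·a0=0.6467·5.160=3.337; a1+a2=2.934 < 3.337 ≤ a1+…+a3=5.160 → R3 fires; E=7 Z=10 G=9 C=6 D=4
Draw 10: a1=1.911, a2=1.296, a3=2.597, a0=5.804; τ=−ln(0.1714)/5.804=0.304 → t=3.512 > T=3.38: stop.
Read off E at T=3.38: 7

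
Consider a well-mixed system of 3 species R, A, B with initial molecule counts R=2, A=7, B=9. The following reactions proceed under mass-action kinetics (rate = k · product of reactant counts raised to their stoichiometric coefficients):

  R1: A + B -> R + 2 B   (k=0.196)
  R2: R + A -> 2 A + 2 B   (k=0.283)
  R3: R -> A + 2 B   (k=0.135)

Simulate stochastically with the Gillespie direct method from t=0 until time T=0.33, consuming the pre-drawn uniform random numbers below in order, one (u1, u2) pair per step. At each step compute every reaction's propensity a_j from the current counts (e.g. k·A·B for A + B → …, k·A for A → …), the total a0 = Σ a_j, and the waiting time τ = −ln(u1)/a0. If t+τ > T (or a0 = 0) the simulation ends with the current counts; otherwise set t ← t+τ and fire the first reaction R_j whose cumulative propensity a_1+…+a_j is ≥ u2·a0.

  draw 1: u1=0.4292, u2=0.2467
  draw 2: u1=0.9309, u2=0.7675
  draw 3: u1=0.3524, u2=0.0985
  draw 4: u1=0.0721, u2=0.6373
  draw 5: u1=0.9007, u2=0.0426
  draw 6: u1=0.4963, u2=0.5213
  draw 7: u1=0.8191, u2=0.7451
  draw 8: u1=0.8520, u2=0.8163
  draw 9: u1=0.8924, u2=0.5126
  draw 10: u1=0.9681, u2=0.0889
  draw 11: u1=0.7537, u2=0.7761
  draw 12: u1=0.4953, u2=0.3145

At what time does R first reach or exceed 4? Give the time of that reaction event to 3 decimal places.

Threshold first reached at t = 0.232

t=0.000: R=2 A=7 B=9
Draw 1: a1=12.348, a2=3.962, a3=0.270, a0=16.580; τ=−ln(0.4292)/16.580=0.051 → t=0.051; u2·a0=0.2467·16.580=4.090 ≤ a1=12.348 → R1 fires; R=3 A=6 B=10
Draw 2: a1=11.760, a2=5.094, a3=0.405, a0=17.259; τ=−ln(0.9309)/17.259=0.004 → t=0.055; u2·a0=0.7675·17.259=13.246; a1=11.760 < 13.246 ≤ a1+a2=16.854 → R2 fires; R=2 A=7 B=12
Draw 3: a1=16.464, a2=3.962, a3=0.270, a0=20.696; τ=−ln(0.3524)/20.696=0.050 → t=0.106; u2·a0=0.0985·20.696=2.039 ≤ a1=16.464 → R1 fires; R=3 A=6 B=13
Draw 4: a1=15.288, a2=5.094, a3=0.405, a0=20.787; τ=−ln(0.0721)/20.787=0.127 → t=0.232; u2·a0=0.6373·20.787=13.248 ≤ a1=15.288 → R1 fires; R=4 A=5 B=14
Draw 5: a1=13.720, a2=5.660, a3=0.540, a0=19.920; τ=−ln(0.9007)/19.920=0.005 → t=0.237; u2·a0=0.0426·19.920=0.849 ≤ a1=13.720 → R1 fires; R=5 A=4 B=15
Draw 6: a1=11.760, a2=5.660, a3=0.675, a0=18.095; τ=−ln(0.4963)/18.095=0.039 → t=0.276; u2·a0=0.5213·18.095=9.433 ≤ a1=11.760 → R1 fires; R=6 A=3 B=16
Draw 7: a1=9.408, a2=5.094, a3=0.810, a0=15.312; τ=−ln(0.8191)/15.312=0.013 → t=0.289; u2·a0=0.7451·15.312=11.409; a1=9.408 < 11.409 ≤ a1+a2=14.502 → R2 fires; R=5 A=4 B=18
Draw 8: a1=14.112, a2=5.660, a3=0.675, a0=20.447; τ=−ln(0.8520)/20.447=0.008 → t=0.297; u2·a0=0.8163·20.447=16.691; a1=14.112 < 16.691 ≤ a1+a2=19.772 → R2 fires; R=4 A=5 B=20
Draw 9: a1=19.600, a2=5.660, a3=0.540, a0=25.800; τ=−ln(0.8924)/25.800=0.004 → t=0.301; u2·a0=0.5126·25.800=13.225 ≤ a1=19.600 → R1 fires; R=5 A=4 B=21
Draw 10: a1=16.464, a2=5.660, a3=0.675, a0=22.799; τ=−ln(0.9681)/22.799=0.001 → t=0.303; u2·a0=0.0889·22.799=2.027 ≤ a1=16.464 → R1 fires; R=6 A=3 B=22
Draw 11: a1=12.936, a2=5.094, a3=0.810, a0=18.840; τ=−ln(0.7537)/18.840=0.015 → t=0.318; u2·a0=0.7761·18.840=14.622; a1=12.936 < 14.622 ≤ a1+a2=18.030 → R2 fires; R=5 A=4 B=24
Draw 12: a1=18.816, a2=5.660, a3=0.675, a0=25.151; τ=−ln(0.4953)/25.151=0.028 → t=0.346 > T=0.33: stop.
R first becomes ≥ 4 when it reaches 4 at the event at t=0.232.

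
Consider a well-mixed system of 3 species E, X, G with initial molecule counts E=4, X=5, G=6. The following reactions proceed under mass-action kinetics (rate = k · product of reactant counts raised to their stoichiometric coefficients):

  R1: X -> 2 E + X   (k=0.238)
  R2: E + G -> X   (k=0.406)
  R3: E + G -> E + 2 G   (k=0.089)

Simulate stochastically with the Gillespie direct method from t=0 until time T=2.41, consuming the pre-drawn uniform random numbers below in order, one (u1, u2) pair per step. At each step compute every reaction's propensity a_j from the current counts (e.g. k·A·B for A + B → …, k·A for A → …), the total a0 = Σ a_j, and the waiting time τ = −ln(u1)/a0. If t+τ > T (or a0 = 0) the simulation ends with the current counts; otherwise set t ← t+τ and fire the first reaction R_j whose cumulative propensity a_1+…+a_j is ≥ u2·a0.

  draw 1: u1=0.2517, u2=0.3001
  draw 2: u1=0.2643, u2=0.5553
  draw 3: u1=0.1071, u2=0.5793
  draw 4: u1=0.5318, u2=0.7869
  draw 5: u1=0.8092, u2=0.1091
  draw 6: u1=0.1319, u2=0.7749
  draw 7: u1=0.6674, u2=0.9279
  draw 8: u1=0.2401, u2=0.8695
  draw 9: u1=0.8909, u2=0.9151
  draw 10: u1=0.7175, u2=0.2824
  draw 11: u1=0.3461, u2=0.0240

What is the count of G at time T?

t=0.000: E=4 X=5 G=6
Draw 1: a1=1.190, a2=9.744, a3=2.136, a0=13.070; τ=−ln(0.2517)/13.070=0.106 → t=0.106; u2·a0=0.3001·13.070=3.922; a1=1.190 < 3.922 ≤ a1+a2=10.934 → R2 fires; E=3 X=6 G=5
Draw 2: a1=1.428, a2=6.090, a3=1.335, a0=8.853; τ=−ln(0.2643)/8.853=0.150 → t=0.256; u2·a0=0.5553·8.853=4.916; a1=1.428 < 4.916 ≤ a1+a2=7.518 → R2 fires; E=2 X=7 G=4
Draw 3: a1=1.666, a2=3.248, a3=0.712, a0=5.626; τ=−ln(0.1071)/5.626=0.397 → t=0.653; u2·a0=0.5793·5.626=3.259; a1=1.666 < 3.259 ≤ a1+a2=4.914 → R2 fires; E=1 X=8 G=3
Draw 4: a1=1.904, a2=1.218, a3=0.267, a0=3.389; τ=−ln(0.5318)/3.389=0.186 → t=0.839; u2·a0=0.7869·3.389=2.667; a1=1.904 < 2.667 ≤ a1+a2=3.122 → R2 fires; E=0 X=9 G=2
Draw 5: a1=2.142, a2=0.000, a3=0.000, a0=2.142; τ=−ln(0.8092)/2.142=0.099 → t=0.938; u2·a0=0.1091·2.142=0.234 ≤ a1=2.142 → R1 fires; E=2 X=9 G=2
Draw 6: a1=2.142, a2=1.624, a3=0.356, a0=4.122; τ=−ln(0.1319)/4.122=0.491 → t=1.430; u2·a0=0.7749·4.122=3.194; a1=2.142 < 3.194 ≤ a1+a2=3.766 → R2 fires; E=1 X=10 G=1
Draw 7: a1=2.380, a2=0.406, a3=0.089, a0=2.875; τ=−ln(0.6674)/2.875=0.141 → t=1.570; u2·a0=0.9279·2.875=2.668; a1=2.380 < 2.668 ≤ a1+a2=2.786 → R2 fires; E=0 X=11 G=0
Draw 8: a1=2.618, a2=0.000, a3=0.000, a0=2.618; τ=−ln(0.2401)/2.618=0.545 → t=2.115; u2·a0=0.8695·2.618=2.276 ≤ a1=2.618 → R1 fires; E=2 X=11 G=0
Draw 9: a1=2.618, a2=0.000, a3=0.000, a0=2.618; τ=−ln(0.8909)/2.618=0.044 → t=2.159; u2·a0=0.9151·2.618=2.396 ≤ a1=2.618 → R1 fires; E=4 X=11 G=0
Draw 10: a1=2.618, a2=0.000, a3=0.000, a0=2.618; τ=−ln(0.7175)/2.618=0.127 → t=2.286; u2·a0=0.2824·2.618=0.739 ≤ a1=2.618 → R1 fires; E=6 X=11 G=0
Draw 11: a1=2.618, a2=0.000, a3=0.000, a0=2.618; τ=−ln(0.3461)/2.618=0.405 → t=2.691 > T=2.41: stop.
Read off G at T=2.41: 0

G at T = 0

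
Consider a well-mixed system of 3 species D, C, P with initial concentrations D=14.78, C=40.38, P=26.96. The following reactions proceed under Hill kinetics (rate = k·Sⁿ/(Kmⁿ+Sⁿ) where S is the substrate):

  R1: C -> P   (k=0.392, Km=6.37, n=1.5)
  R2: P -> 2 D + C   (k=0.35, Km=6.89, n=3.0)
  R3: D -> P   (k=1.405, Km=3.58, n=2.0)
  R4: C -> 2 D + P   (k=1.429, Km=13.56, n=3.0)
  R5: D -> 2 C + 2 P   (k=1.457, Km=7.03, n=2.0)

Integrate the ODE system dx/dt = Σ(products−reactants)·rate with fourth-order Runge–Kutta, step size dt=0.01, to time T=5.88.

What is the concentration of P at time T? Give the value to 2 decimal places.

RK4 with dt=0.01: 588 steps to T=5.88. Trajectory (selected grid times):
t=0.00: D=14.78 C=40.38 P=26.96
t=0.65: D=15.38 C=41.02 P=30.29
t=1.31: D=15.98 C=41.70 P=33.70
t=1.96: D=16.56 C=42.38 P=37.08
t=2.61: D=17.13 C=43.08 P=40.48
t=3.27: D=17.70 C=43.80 P=43.96
t=3.92: D=18.26 C=44.53 P=47.40
t=4.57: D=18.81 C=45.27 P=50.85
t=5.23: D=19.37 C=46.03 P=54.37
t=5.88: D=19.91 C=46.78 P=57.86
Read off P at T=5.88: 57.86

P at T = 57.86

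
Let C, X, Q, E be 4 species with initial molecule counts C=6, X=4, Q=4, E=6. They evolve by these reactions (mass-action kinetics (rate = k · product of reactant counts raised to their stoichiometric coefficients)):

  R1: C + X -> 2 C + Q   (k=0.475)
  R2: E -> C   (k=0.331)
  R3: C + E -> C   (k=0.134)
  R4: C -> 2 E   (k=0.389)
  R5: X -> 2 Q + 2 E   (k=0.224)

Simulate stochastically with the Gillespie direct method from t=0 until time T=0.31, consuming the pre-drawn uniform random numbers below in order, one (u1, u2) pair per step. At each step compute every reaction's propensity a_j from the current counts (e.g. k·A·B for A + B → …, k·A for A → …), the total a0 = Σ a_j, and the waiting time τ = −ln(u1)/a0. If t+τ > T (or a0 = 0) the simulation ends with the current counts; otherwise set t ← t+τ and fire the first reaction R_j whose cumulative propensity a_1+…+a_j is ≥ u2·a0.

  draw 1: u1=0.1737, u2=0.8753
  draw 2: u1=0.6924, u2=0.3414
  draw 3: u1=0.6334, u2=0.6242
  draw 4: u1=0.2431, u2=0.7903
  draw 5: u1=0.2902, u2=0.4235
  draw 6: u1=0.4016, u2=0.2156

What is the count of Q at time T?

Q at T = 6

t=0.000: C=6 X=4 Q=4 E=6
Draw 1: a1=11.400, a2=1.986, a3=4.824, a4=2.334, a5=0.896, a0=21.440; τ=−ln(0.1737)/21.440=0.082 → t=0.082; u2·a0=0.8753·21.440=18.766; a1+…+a3=18.210 < 18.766 ≤ a1+…+a4=20.544 → R4 fires; C=5 X=4 Q=4 E=8
Draw 2: a1=9.500, a2=2.648, a3=5.360, a4=1.945, a5=0.896, a0=20.349; τ=−ln(0.6924)/20.349=0.018 → t=0.100; u2·a0=0.3414·20.349=6.947 ≤ a1=9.500 → R1 fires; C=6 X=3 Q=5 E=8
Draw 3: a1=8.550, a2=2.648, a3=6.432, a4=2.334, a5=0.672, a0=20.636; τ=−ln(0.6334)/20.636=0.022 → t=0.122; u2·a0=0.6242·20.636=12.881; a1+a2=11.198 < 12.881 ≤ a1+…+a3=17.630 → R3 fires; C=6 X=3 Q=5 E=7
Draw 4: a1=8.550, a2=2.317, a3=5.628, a4=2.334, a5=0.672, a0=19.501; τ=−ln(0.2431)/19.501=0.073 → t=0.194; u2·a0=0.7903·19.501=15.412; a1+a2=10.867 < 15.412 ≤ a1+…+a3=16.495 → R3 fires; C=6 X=3 Q=5 E=6
Draw 5: a1=8.550, a2=1.986, a3=4.824, a4=2.334, a5=0.672, a0=18.366; τ=−ln(0.2902)/18.366=0.067 → t=0.262; u2·a0=0.4235·18.366=7.778 ≤ a1=8.550 → R1 fires; C=7 X=2 Q=6 E=6
Draw 6: a1=6.650, a2=1.986, a3=5.628, a4=2.723, a5=0.448, a0=17.435; τ=−ln(0.4016)/17.435=0.052 → t=0.314 > T=0.31: stop.
Read off Q at T=0.31: 6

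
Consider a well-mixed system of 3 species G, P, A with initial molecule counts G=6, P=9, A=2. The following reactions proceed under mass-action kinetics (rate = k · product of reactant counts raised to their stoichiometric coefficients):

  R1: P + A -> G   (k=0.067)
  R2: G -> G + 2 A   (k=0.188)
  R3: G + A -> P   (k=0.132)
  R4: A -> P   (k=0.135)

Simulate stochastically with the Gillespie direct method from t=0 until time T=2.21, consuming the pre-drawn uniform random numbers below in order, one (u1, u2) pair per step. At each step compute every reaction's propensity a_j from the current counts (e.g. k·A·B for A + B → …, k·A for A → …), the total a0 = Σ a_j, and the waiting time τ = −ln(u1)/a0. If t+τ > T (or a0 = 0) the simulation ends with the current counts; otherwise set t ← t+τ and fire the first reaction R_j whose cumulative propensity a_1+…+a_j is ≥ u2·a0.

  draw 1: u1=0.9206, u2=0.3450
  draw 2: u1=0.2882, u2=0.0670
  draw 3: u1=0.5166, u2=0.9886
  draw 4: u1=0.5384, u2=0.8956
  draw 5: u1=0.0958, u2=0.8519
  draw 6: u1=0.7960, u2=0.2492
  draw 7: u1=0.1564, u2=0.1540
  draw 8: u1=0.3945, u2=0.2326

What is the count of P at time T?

t=0.000: G=6 P=9 A=2
Draw 1: a1=1.206, a2=1.128, a3=1.584, a4=0.270, a0=4.188; τ=−ln(0.9206)/4.188=0.020 → t=0.020; u2·a0=0.3450·4.188=1.445; a1=1.206 < 1.445 ≤ a1+a2=2.334 → R2 fires; G=6 P=9 A=4
Draw 2: a1=2.412, a2=1.128, a3=3.168, a4=0.540, a0=7.248; τ=−ln(0.2882)/7.248=0.172 → t=0.191; u2·a0=0.0670·7.248=0.486 ≤ a1=2.412 → R1 fires; G=7 P=8 A=3
Draw 3: a1=1.608, a2=1.316, a3=2.772, a4=0.405, a0=6.101; τ=−ln(0.5166)/6.101=0.108 → t=0.300; u2·a0=0.9886·6.101=6.031; a1+…+a3=5.696 < 6.031 ≤ a1+…+a4=6.101 → R4 fires; G=7 P=9 A=2
Draw 4: a1=1.206, a2=1.316, a3=1.848, a4=0.270, a0=4.640; τ=−ln(0.5384)/4.640=0.133 → t=0.433; u2·a0=0.8956·4.640=4.156; a1+a2=2.522 < 4.156 ≤ a1+…+a3=4.370 → R3 fires; G=6 P=10 A=1
Draw 5: a1=0.670, a2=1.128, a3=0.792, a4=0.135, a0=2.725; τ=−ln(0.0958)/2.725=0.861 → t=1.294; u2·a0=0.8519·2.725=2.321; a1+a2=1.798 < 2.321 ≤ a1+…+a3=2.590 → R3 fires; G=5 P=11 A=0
Draw 6: a1=0.000, a2=0.940, a3=0.000, a4=0.000, a0=0.940; τ=−ln(0.7960)/0.940=0.243 → t=1.537; u2·a0=0.2492·0.940=0.234; a1=0.000 < 0.234 ≤ a1+a2=0.940 → R2 fires; G=5 P=11 A=2
Draw 7: a1=1.474, a2=0.940, a3=1.320, a4=0.270, a0=4.004; τ=−ln(0.1564)/4.004=0.463 → t=2.000; u2·a0=0.1540·4.004=0.617 ≤ a1=1.474 → R1 fires; G=6 P=10 A=1
Draw 8: a1=0.670, a2=1.128, a3=0.792, a4=0.135, a0=2.725; τ=−ln(0.3945)/2.725=0.341 → t=2.341 > T=2.21: stop.
Read off P at T=2.21: 10

P at T = 10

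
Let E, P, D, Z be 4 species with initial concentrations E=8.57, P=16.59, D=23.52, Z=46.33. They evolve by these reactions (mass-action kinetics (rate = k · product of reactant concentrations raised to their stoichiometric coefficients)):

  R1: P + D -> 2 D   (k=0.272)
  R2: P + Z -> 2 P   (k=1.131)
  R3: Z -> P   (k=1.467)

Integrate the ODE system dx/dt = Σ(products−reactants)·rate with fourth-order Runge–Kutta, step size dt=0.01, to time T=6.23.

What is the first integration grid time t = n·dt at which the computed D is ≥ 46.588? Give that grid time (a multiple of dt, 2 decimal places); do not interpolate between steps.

RK4 with dt=0.01: 623 steps to T=6.23. Trajectory (selected grid times):
t=0.00: E=8.57 P=16.59 D=23.52 Z=46.33
t=0.06: E=8.57 P=40.50 D=42.20 Z=3.73
t=0.07: E=8.57 P=37.15 D=46.91 Z=2.37
t=0.69: E=8.57 P=0.01 D=86.36 Z=0.08
t=1.38: E=8.57 P=0.00 D=86.41 Z=0.03
t=2.08: E=8.57 P=0.00 D=86.43 Z=0.01
t=2.77: E=8.57 P=0.00 D=86.44 Z=0.00
t=3.46: E=8.57 P=0.00 D=86.44 Z=0.00
t=4.15: E=8.57 P=0.00 D=86.44 Z=0.00
t=4.85: E=8.57 P=0.00 D=86.44 Z=0.00
t=5.54: E=8.57 P=0.00 D=86.44 Z=0.00
t=6.23: E=8.57 P=0.00 D=86.44 Z=0.00
D(0.06)=42.205 < 46.588 but D(0.07)=46.915 ≥ 46.588, so the first grid time is t=0.07.

Threshold first reached at t = 0.07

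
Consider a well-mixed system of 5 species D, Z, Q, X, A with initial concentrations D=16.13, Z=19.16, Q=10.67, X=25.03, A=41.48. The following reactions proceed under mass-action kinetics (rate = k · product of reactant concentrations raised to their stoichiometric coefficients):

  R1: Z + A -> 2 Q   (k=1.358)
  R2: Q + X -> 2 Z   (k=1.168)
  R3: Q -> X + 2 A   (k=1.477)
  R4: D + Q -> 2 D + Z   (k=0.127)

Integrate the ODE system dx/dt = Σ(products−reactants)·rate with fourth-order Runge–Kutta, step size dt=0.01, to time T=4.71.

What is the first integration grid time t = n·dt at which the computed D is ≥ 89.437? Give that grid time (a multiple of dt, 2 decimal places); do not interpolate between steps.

RK4 with dt=0.01: 471 steps to T=4.71. Trajectory (selected grid times):
t=0.00: D=16.13 Z=19.16 Q=10.67 X=25.03 A=41.48
t=0.26: D=88.02 Z=97.97 Q=35.70 X=1.26 A=0.87
t=0.27: D=91.94 Z=101.80 Q=32.99 X=1.26 A=0.77
t=0.52: D=133.37 Z=142.48 Q=1.70 X=1.26 A=0.03
t=1.05: D=135.50 Z=144.58 Q=0.00 X=1.26 A=0.00
t=1.57: D=135.50 Z=144.58 Q=0.00 X=1.26 A=0.00
t=2.09: D=135.50 Z=144.58 Q=0.00 X=1.26 A=0.00
t=2.62: D=135.50 Z=144.58 Q=0.00 X=1.26 A=0.00
t=3.14: D=135.50 Z=144.58 Q=0.00 X=1.26 A=0.00
t=3.66: D=135.50 Z=144.58 Q=0.00 X=1.26 A=0.00
t=4.19: D=135.50 Z=144.58 Q=0.00 X=1.26 A=0.00
t=4.71: D=135.50 Z=144.58 Q=0.00 X=1.26 A=0.00
D(0.26)=88.021 < 89.437 but D(0.27)=91.945 ≥ 89.437, so the first grid time is t=0.27.

Threshold first reached at t = 0.27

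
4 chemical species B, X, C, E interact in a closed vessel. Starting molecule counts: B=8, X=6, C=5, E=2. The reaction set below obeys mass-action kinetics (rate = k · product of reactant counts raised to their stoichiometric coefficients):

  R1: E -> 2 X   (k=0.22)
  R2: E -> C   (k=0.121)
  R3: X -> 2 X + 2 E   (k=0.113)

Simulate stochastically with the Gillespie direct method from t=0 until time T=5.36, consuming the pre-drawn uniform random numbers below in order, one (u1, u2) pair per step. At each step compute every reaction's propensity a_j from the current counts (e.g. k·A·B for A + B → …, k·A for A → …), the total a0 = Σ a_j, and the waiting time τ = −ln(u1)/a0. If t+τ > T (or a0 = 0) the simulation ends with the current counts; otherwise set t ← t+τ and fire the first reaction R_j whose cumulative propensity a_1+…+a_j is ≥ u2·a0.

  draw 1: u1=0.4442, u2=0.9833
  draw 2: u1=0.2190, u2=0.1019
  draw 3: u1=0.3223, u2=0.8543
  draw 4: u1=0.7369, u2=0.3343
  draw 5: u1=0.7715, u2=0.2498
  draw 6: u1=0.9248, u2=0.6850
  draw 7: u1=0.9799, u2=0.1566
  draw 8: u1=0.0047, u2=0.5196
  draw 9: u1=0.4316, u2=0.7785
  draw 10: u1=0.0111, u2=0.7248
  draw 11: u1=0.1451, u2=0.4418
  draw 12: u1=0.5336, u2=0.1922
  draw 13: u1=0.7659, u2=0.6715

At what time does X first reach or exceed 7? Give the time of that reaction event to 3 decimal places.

Threshold first reached at t = 0.597

t=0.000: B=8 X=6 C=5 E=2
Draw 1: a1=0.440, a2=0.242, a3=0.678, a0=1.360; τ=−ln(0.4442)/1.360=0.597 → t=0.597; u2·a0=0.9833·1.360=1.337; a1+a2=0.682 < 1.337 ≤ a1+…+a3=1.360 → R3 fires; B=8 X=7 C=5 E=4
Draw 2: a1=0.880, a2=0.484, a3=0.791, a0=2.155; τ=−ln(0.2190)/2.155=0.705 → t=1.301; u2·a0=0.1019·2.155=0.220 ≤ a1=0.880 → R1 fires; B=8 X=9 C=5 E=3
Draw 3: a1=0.660, a2=0.363, a3=1.017, a0=2.040; τ=−ln(0.3223)/2.040=0.555 → t=1.856; u2·a0=0.8543·2.040=1.743; a1+a2=1.023 < 1.743 ≤ a1+…+a3=2.040 → R3 fires; B=8 X=10 C=5 E=5
Draw 4: a1=1.100, a2=0.605, a3=1.130, a0=2.835; τ=−ln(0.7369)/2.835=0.108 → t=1.964; u2·a0=0.3343·2.835=0.948 ≤ a1=1.100 → R1 fires; B=8 X=12 C=5 E=4
Draw 5: a1=0.880, a2=0.484, a3=1.356, a0=2.720; τ=−ln(0.7715)/2.720=0.095 → t=2.060; u2·a0=0.2498·2.720=0.679 ≤ a1=0.880 → R1 fires; B=8 X=14 C=5 E=3
Draw 6: a1=0.660, a2=0.363, a3=1.582, a0=2.605; τ=−ln(0.9248)/2.605=0.030 → t=2.090; u2·a0=0.6850·2.605=1.784; a1+a2=1.023 < 1.784 ≤ a1+…+a3=2.605 → R3 fires; B=8 X=15 C=5 E=5
Draw 7: a1=1.100, a2=0.605, a3=1.695, a0=3.400; τ=−ln(0.9799)/3.400=0.006 → t=2.095; u2·a0=0.1566·3.400=0.532 ≤ a1=1.100 → R1 fires; B=8 X=17 C=5 E=4
Draw 8: a1=0.880, a2=0.484, a3=1.921, a0=3.285; τ=−ln(0.0047)/3.285=1.632 → t=3.727; u2·a0=0.5196·3.285=1.707; a1+a2=1.364 < 1.707 ≤ a1+…+a3=3.285 → R3 fires; B=8 X=18 C=5 E=6
Draw 9: a1=1.320, a2=0.726, a3=2.034, a0=4.080; τ=−ln(0.4316)/4.080=0.206 → t=3.933; u2·a0=0.7785·4.080=3.176; a1+a2=2.046 < 3.176 ≤ a1+…+a3=4.080 → R3 fires; B=8 X=19 C=5 E=8
Draw 10: a1=1.760, a2=0.968, a3=2.147, a0=4.875; τ=−ln(0.0111)/4.875=0.923 → t=4.856; u2·a0=0.7248·4.875=3.533; a1+a2=2.728 < 3.533 ≤ a1+…+a3=4.875 → R3 fires; B=8 X=20 C=5 E=10
Draw 11: a1=2.200, a2=1.210, a3=2.260, a0=5.670; τ=−ln(0.1451)/5.670=0.340 → t=5.197; u2·a0=0.4418·5.670=2.505; a1=2.200 < 2.505 ≤ a1+a2=3.410 → R2 fires; B=8 X=20 C=6 E=9
Draw 12: a1=1.980, a2=1.089, a3=2.260, a0=5.329; τ=−ln(0.5336)/5.329=0.118 → t=5.315; u2·a0=0.1922·5.329=1.024 ≤ a1=1.980 → R1 fires; B=8 X=22 C=6 E=8
Draw 13: a1=1.760, a2=0.968, a3=2.486, a0=5.214; τ=−ln(0.7659)/5.214=0.051 → t=5.366 > T=5.36: stop.
X first becomes ≥ 7 when it reaches 7 at the event at t=0.597.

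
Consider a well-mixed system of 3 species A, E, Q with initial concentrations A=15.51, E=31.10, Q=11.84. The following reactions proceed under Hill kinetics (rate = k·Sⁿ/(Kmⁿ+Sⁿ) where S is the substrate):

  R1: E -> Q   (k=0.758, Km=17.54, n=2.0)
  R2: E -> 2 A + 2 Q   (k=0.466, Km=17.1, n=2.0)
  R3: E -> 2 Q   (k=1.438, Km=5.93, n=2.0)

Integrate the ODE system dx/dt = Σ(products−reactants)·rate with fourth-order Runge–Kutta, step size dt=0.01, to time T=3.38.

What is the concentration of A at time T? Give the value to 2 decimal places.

RK4 with dt=0.01: 338 steps to T=3.38. Trajectory (selected grid times):
t=0.00: A=15.51 E=31.10 Q=11.84
t=0.38: A=15.78 E=30.22 Q=13.38
t=0.75: A=16.04 E=29.37 Q=14.87
t=1.13: A=16.30 E=28.51 Q=16.39
t=1.50: A=16.55 E=27.67 Q=17.87
t=1.88: A=16.81 E=26.82 Q=19.37
t=2.25: A=17.05 E=25.99 Q=20.82
t=2.63: A=17.30 E=25.16 Q=22.30
t=3.00: A=17.53 E=24.35 Q=23.72
t=3.38: A=17.76 E=23.53 Q=25.17
Read off A at T=3.38: 17.76

A at T = 17.76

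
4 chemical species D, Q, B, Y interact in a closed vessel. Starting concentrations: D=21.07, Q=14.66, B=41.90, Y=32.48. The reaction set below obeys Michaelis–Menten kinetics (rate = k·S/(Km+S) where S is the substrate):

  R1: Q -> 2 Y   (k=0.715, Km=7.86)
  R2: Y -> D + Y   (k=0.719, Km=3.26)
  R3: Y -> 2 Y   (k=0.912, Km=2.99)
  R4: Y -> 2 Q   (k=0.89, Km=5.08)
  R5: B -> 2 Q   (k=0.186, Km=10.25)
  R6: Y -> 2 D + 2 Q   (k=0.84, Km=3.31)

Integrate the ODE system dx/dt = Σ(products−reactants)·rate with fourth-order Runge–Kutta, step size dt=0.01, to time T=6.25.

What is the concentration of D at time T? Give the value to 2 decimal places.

D at T = 34.72

RK4 with dt=0.01: 625 steps to T=6.25. Trajectory (selected grid times):
t=0.00: D=21.07 Q=14.66 B=41.90 Y=32.48
t=0.69: D=22.57 Q=16.65 B=41.80 Y=32.66
t=1.39: D=24.10 Q=18.66 B=41.69 Y=32.86
t=2.08: D=25.60 Q=20.63 B=41.59 Y=33.08
t=2.78: D=27.13 Q=22.63 B=41.48 Y=33.33
t=3.47: D=28.64 Q=24.58 B=41.38 Y=33.58
t=4.17: D=30.17 Q=26.56 B=41.28 Y=33.86
t=4.86: D=31.68 Q=28.51 B=41.17 Y=34.14
t=5.56: D=33.21 Q=30.48 B=41.07 Y=34.44
t=6.25: D=34.72 Q=32.42 B=40.97 Y=34.75
Read off D at T=6.25: 34.72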